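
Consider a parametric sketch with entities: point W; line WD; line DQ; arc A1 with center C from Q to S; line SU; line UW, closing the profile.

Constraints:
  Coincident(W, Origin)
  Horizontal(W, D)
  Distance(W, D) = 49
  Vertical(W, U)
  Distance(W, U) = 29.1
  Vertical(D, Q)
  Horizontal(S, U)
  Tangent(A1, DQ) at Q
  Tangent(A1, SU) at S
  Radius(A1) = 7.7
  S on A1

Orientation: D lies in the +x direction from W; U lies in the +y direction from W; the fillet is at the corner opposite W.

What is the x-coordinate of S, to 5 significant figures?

41.300

W is at the origin; W and D share the same y with |WD| = 49.0 and D on the +x side, so D = (49.000, 0.0000). WU is vertical with |WU| = 29.1 and U on the +y side, so U = (0.0000, 29.100). The virtual corner opposite W is at (49.000, 29.100). A1 meets DQ tangentially, so CQ is at right angles to DQ and tangency of A1 to SU means the radius CS is perpendicular to SU, with radius 7.7, so the center C sits 7.7 in from both sides at C = (41.300, 21.400). That places the tangent points at Q = (49.000, 21.400) on DQ and S = (41.300, 29.100) on SU. So S.x = 41.300.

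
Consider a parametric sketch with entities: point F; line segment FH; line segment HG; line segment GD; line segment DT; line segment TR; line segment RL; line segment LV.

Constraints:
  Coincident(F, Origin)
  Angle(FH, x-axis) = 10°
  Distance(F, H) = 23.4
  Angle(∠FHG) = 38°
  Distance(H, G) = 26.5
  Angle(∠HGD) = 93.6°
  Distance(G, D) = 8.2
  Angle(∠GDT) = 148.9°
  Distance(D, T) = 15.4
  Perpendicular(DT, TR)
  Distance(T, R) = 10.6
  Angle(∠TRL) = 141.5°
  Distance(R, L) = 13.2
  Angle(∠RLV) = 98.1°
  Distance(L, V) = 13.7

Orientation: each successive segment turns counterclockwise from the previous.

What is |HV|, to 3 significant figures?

16.9

F is at the origin; FH runs at 10.0° with length 23.4, so H = (23.0, 4.06). ∠FHG = 38.0° gives HG at 152° from the x-axis; with |HG| = 26.5, G = (-0.354, 16.5). ∠HGD = 93.6° gives GD at -122° from the x-axis; with |GD| = 8.2, D = (-4.65, 9.52). ∠GDT = 148.9° gives DT at -90.5° from the x-axis; with |DT| = 15.4, T = (-4.78, -5.88). DT is perpendicular to TR, so TR runs at -0.500°; with |TR| = 10.6, R = (5.81, -5.97). ∠TRL = 141.5° gives RL at 38.0° from the x-axis; with |RL| = 13.2, L = (16.2, 2.16). ∠RLV = 98.1° gives LV at 120° from the x-axis; with |LV| = 13.7, V = (9.39, 14.0). Then |HV| = |V − H| = 16.9.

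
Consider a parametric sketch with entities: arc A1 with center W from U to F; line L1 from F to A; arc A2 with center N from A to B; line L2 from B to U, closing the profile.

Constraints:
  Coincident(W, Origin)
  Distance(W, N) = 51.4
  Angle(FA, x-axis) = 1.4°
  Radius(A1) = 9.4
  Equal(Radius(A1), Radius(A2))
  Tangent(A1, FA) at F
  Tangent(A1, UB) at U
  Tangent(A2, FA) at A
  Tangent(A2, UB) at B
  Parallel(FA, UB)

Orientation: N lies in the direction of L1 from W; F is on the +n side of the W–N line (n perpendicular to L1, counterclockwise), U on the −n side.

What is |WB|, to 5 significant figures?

52.252

The slot axis is L1's direction at 1.4°, so u = (cos 1.4°, sin 1.4°) = (0.99970, 0.024432) and n = (−sin 1.4°, cos 1.4°) = (-0.024432, 0.99970). W is at the origin and N lies 51.4 along u from W, so N = 51.4·u = (51.385, 1.2558). Tangency of A1 to both parallel lines with radius 9.4 puts F and U at W ± 9.4·n: F = (-0.22966, 9.3972), U = (0.22966, -9.3972). Equal radii place A and B the same way about N: A = N + 9.4·n = (51.155, 10.653), B = N − 9.4·n = (51.614, -8.1414). Then |WB| = |B − W| = 52.252.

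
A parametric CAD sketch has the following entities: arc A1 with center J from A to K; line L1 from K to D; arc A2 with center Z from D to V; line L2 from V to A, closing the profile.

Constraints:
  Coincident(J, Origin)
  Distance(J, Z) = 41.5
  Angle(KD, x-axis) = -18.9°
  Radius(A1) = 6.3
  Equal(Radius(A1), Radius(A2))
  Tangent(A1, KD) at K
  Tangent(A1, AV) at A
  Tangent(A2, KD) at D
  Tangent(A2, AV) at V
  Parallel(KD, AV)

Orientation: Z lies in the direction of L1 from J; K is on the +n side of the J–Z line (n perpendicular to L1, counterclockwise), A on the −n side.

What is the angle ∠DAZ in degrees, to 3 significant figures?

8.26°

Tangency of A1 to both parallel lines with radius 6.3 puts K and A at J ± 6.3·n: K = (2.04, 5.96), A = (-2.04, -5.96). Equal radii place D and V the same way about Z: D = Z + 6.3·n = (41.3, -7.48), V = Z − 6.3·n = (37.2, -19.4). Then cos ∠DAZ = AD·AZ / (|AD||AZ|), giving 8.26°.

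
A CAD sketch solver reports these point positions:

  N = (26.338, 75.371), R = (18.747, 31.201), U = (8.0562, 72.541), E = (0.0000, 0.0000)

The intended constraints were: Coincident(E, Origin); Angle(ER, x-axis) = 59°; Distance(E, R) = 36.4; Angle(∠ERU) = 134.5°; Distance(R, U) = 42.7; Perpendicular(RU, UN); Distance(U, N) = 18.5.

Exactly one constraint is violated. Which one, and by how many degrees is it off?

Perpendicular(RU, UN) — off by 5.70°.

E = (0.00, 0.00) ✓; ER at 59.00° ✓; |ER| = 36.40 ✓; ∠ERU = 134.5° ✓; |RU| = 42.70 ✓; ∠(RU, UN) = 95.70° ✗; |UN| = 18.50 ✓.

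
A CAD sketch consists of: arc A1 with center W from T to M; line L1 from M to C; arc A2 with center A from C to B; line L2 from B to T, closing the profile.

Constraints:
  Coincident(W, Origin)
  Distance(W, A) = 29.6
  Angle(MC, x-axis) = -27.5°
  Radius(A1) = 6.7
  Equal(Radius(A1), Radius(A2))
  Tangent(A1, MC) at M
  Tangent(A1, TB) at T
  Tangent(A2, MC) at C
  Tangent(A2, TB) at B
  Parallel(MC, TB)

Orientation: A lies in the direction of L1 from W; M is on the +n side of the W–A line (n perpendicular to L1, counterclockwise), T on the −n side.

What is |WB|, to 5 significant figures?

30.349

The slot axis is L1's direction at -27.5°, so u = (cos -27.5°, sin -27.5°) = (0.88701, -0.46175) and n = (−sin -27.5°, cos -27.5°) = (0.46175, 0.88701). W is at the origin and A lies 29.6 along u from W, so A = 29.6·u = (26.256, -13.668). Tangency of A1 to both parallel lines with radius 6.7 puts M and T at W ± 6.7·n: M = (3.0937, 5.9430), T = (-3.0937, -5.9430). Equal radii place C and B the same way about A: C = A + 6.7·n = (29.349, -7.7248), B = A − 6.7·n = (23.162, -19.611). Then |WB| = |B − W| = 30.349.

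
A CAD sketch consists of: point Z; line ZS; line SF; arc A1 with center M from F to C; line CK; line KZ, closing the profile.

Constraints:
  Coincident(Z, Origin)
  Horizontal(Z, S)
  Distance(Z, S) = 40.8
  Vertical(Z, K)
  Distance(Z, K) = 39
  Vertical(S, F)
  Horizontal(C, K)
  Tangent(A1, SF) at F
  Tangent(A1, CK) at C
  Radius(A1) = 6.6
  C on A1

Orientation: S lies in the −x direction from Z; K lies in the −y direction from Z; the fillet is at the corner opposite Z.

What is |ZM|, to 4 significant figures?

47.11

Z is at the origin; ZS is horizontal with |ZS| = 40.8 and S on the −x side, so S = (-40.80, 0.000). ZK is vertical with |ZK| = 39.0 and K on the −y side, so K = (0.000, -39.00). The virtual corner opposite Z is at (-40.80, -39.00). A1 meets SF tangentially, so MF is at right angles to SF and tangency of A1 to CK means the radius MC is perpendicular to CK, with radius 6.6, so the center M sits 6.6 in from both sides at M = (-34.20, -32.40). Then |ZM| = |M − Z| = 47.11.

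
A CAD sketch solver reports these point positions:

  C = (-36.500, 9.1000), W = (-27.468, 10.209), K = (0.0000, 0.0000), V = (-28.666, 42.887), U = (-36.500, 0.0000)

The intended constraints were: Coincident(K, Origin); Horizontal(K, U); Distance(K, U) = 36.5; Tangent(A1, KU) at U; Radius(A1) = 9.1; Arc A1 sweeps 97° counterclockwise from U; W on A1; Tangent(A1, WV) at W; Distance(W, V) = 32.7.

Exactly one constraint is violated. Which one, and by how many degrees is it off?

Tangent(A1, WV) at W — off by 4.90°.

K = (0.00, 0.00) ✓; K.y = 0.00, U.y = 0.00 ✓; |KU| = 36.50 ✓; ∠(CU, UK) = 90.00° ✓; |CU| = 9.100 ✓; bearing(C→W) − bearing(C→U) = 97.00° ✓; |CW| = 9.100 ✓; ∠(CW, WV) = 94.90° ✗; |WV| = 32.70 ✓.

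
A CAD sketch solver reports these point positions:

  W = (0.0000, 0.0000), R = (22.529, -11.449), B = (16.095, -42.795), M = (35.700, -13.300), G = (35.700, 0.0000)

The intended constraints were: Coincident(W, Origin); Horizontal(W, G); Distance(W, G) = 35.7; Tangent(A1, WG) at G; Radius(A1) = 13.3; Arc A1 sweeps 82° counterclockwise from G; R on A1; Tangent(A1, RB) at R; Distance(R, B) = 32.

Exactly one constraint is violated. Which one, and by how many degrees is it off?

Tangent(A1, RB) at R — off by 3.60°.

W = (0.00, 0.00) ✓; W.y = 0.00, G.y = 0.00 ✓; |WG| = 35.70 ✓; ∠(MG, GW) = 90.00° ✓; |MG| = 13.30 ✓; bearing(M→R) − bearing(M→G) = 82.00° ✓; |MR| = 13.30 ✓; ∠(MR, RB) = 93.60° ✗; |RB| = 32.00 ✓.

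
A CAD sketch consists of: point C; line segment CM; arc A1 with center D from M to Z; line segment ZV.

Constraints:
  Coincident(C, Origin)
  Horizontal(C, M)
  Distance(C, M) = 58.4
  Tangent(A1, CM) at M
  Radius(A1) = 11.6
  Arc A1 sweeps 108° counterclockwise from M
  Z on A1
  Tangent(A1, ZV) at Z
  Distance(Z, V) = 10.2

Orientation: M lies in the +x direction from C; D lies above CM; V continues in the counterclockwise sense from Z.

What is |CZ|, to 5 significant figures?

71.073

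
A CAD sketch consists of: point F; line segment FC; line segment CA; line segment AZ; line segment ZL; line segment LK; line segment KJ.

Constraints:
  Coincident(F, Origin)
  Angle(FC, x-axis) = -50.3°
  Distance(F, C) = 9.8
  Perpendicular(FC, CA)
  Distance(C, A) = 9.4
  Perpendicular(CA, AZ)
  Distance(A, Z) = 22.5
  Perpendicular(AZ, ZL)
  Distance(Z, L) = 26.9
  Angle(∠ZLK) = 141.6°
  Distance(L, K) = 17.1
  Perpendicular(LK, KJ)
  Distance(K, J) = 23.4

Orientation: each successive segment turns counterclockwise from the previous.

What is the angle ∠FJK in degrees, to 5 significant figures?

83.587°

∠ZLK = 141.6° gives LK at -101.90° from the x-axis; with |LK| = 17.1, K = (-25.103, -18.140). The perpendicularity gives KJ at right angles to LK, so KJ runs at -11.900°; with |KJ| = 23.4, J = (-2.2058, -22.965). Then cos ∠FJK = JF·JK / (|JF||JK|), giving 83.587°.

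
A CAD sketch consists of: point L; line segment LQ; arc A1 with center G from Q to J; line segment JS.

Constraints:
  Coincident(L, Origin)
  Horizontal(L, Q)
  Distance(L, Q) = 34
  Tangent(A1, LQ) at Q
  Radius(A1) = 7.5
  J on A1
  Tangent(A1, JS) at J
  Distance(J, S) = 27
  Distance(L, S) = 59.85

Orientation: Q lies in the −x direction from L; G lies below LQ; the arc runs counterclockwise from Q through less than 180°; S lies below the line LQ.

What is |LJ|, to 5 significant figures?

40.935

L is at the origin; L and Q share the same y with |LQ| = 34.0 and Q on the −x side, so Q = (-34.000, 0.0000). Since A1 is tangent to LQ there, GQ ⟂ LQ, so G = Q + (0, -7.5) = (-34.000, -7.5000). Since GJ ⟂ JS (tangency), |GS| = √(7.5² + 27.0²) = 28.022 regardless of where J sits on A1. So S lies on both circle(L, 59.85) and circle(G, 28.022); the below-LQ intersection is S = (-52.698, -28.372). J is the foot of the tangent from S: J = (-40.722, -4.1734).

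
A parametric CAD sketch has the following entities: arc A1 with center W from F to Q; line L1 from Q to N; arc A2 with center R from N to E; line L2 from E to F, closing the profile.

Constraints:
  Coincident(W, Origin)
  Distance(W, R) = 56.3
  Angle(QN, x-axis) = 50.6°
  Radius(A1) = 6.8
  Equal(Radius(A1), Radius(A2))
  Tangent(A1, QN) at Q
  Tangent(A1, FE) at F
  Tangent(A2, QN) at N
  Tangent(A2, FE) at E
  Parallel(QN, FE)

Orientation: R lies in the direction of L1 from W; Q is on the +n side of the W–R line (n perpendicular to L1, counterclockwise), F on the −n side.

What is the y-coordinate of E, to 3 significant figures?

39.2

Tangency of A1 to both parallel lines with radius 6.8 puts Q and F at W ± 6.8·n: Q = (-5.25, 4.32), F = (5.25, -4.32). Equal radii place N and E the same way about R: N = R + 6.8·n = (30.5, 47.8), E = R − 6.8·n = (41.0, 39.2). So E.y = 39.2.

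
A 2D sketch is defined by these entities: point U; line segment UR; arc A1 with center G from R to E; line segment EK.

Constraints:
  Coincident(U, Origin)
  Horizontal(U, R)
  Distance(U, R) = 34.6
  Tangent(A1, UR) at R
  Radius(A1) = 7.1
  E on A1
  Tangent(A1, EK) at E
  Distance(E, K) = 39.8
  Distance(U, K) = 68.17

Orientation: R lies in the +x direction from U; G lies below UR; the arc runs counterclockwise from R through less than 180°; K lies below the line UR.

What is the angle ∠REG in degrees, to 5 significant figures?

26.654°

Checks: |GE| = 7.100 ✓; ∠(GE, EK) = 90.00° ✓; |EK| = 39.80 ✓; |UK| = 68.17 ✓.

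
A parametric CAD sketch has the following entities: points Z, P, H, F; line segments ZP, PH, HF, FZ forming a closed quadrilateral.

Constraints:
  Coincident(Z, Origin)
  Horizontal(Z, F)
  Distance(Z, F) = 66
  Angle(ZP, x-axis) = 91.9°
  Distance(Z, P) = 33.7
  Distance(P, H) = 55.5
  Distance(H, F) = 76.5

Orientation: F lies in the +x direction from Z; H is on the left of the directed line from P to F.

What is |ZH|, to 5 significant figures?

81.770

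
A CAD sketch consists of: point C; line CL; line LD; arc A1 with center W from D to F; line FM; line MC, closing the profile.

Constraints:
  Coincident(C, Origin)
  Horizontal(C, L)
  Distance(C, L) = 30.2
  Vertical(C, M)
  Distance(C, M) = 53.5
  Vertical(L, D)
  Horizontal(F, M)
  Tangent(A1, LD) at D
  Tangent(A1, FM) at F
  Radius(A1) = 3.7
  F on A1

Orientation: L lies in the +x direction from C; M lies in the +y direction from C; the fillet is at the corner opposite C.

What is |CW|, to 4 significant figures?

56.41

C and M share the same x with |CM| = 53.5 and M on the +y side, so M = (0.000, 53.50). The virtual corner opposite C is at (30.20, 53.50). A1 meets LD tangentially, so WD is at right angles to LD and tangency of A1 to FM means the radius WF is perpendicular to FM, with radius 3.7, so the center W sits 3.7 in from both sides at W = (26.50, 49.80). Then |CW| = |W − C| = 56.41.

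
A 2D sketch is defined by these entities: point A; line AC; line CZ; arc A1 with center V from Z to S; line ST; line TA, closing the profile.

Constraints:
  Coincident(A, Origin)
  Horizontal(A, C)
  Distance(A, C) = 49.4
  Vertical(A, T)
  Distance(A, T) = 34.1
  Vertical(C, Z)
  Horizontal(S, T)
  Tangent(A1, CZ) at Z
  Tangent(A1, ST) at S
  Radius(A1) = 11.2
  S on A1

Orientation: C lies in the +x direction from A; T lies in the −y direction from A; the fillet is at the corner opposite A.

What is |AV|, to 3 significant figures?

44.5

AT is vertical with |AT| = 34.1 and T on the −y side, so T = (0.00, -34.1). The virtual corner opposite A is at (49.4, -34.1). A1 meets CZ tangentially, so VZ is at right angles to CZ and since A1 is tangent to ST there, VS ⟂ ST, with radius 11.2, so the center V sits 11.2 in from both sides at V = (38.2, -22.9). Then |AV| = |V − A| = 44.5.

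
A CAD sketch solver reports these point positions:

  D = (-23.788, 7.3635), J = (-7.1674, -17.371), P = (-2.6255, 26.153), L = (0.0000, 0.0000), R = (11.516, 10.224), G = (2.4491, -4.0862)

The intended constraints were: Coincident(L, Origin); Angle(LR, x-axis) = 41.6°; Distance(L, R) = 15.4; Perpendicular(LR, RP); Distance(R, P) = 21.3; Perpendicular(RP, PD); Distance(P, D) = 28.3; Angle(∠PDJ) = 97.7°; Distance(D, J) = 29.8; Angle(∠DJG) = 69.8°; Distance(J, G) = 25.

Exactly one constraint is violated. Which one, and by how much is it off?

Distance(J, G) = 25 — off by 8.60.

L = (0.00, 0.00) ✓; LR at 41.60° ✓; |LR| = 15.40 ✓; ∠(LR, RP) = 90.00° ✓; |RP| = 21.30 ✓; ∠(RP, PD) = 90.00° ✓; |PD| = 28.30 ✓; ∠PDJ = 97.70° ✓; |DJ| = 29.80 ✓; ∠DJG = 69.80° ✓; |JG| = 16.40 ✗.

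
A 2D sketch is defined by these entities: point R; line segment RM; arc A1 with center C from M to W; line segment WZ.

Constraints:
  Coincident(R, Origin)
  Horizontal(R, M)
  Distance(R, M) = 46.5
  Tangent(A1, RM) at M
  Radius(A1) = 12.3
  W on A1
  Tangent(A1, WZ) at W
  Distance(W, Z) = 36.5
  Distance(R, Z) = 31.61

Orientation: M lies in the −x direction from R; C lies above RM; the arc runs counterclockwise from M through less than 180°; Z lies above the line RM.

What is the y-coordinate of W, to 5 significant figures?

3.5680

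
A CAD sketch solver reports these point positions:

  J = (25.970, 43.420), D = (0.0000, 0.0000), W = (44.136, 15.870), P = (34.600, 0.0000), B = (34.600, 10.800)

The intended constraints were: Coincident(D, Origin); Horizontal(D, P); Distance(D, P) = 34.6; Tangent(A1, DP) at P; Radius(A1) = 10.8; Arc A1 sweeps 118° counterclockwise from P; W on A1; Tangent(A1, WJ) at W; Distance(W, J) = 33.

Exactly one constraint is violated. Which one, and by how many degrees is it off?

Tangent(A1, WJ) at W — off by 5.40°.

D = (0.00, 0.00) ✓; D.y = 0.00, P.y = 0.00 ✓; |DP| = 34.60 ✓; ∠(BP, PD) = 90.00° ✓; |BP| = 10.80 ✓; bearing(B→W) − bearing(B→P) = 118.0° ✓; |BW| = 10.80 ✓; ∠(BW, WJ) = 84.60° ✗; |WJ| = 33.00 ✓.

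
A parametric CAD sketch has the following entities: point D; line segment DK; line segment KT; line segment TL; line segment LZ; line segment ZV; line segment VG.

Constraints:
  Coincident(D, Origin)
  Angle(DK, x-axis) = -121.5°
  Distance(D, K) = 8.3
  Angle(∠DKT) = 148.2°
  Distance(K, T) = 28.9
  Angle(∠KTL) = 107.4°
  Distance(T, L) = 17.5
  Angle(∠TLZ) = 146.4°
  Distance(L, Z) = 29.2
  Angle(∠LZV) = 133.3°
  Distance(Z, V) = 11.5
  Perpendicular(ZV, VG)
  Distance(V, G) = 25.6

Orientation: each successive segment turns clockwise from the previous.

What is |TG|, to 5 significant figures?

36.809

∠LZV = 133.3° gives ZV at 53.800° from the x-axis; with |ZV| = 11.5, V = (-40.863, 30.496). ZV is perpendicular to VG, so VG runs at -36.200°; with |VG| = 25.6, G = (-20.205, 15.377). Then |TG| = |G − T| = 36.809.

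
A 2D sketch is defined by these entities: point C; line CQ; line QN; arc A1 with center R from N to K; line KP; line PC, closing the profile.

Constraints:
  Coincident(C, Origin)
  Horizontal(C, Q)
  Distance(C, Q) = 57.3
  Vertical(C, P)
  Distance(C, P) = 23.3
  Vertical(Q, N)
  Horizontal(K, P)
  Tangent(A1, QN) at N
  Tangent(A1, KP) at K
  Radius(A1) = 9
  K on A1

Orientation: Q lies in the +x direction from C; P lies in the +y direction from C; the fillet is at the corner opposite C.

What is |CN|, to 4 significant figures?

59.06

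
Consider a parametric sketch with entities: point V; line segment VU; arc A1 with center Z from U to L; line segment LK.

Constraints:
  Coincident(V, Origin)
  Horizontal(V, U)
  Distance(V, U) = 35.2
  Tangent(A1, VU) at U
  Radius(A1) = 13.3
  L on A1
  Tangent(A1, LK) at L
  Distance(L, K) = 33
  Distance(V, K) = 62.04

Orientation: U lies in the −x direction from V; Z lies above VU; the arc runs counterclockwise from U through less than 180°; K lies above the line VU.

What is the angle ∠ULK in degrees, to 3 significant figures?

121°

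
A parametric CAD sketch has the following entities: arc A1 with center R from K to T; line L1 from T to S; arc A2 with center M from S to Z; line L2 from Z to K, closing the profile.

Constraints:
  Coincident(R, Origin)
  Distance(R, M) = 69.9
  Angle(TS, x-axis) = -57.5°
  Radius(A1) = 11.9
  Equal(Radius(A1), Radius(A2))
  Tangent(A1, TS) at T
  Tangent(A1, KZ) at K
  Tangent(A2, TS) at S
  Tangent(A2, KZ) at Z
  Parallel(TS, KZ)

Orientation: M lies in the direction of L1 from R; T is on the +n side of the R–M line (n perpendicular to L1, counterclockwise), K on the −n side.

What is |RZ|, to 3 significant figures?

70.9

The slot axis is L1's direction at -57.5°, so u = (cos -57.5°, sin -57.5°) = (0.537, -0.843) and n = (−sin -57.5°, cos -57.5°) = (0.843, 0.537). R is at the origin and M lies 69.9 along u from R, so M = 69.9·u = (37.6, -59.0). Tangency of A1 to both parallel lines with radius 11.9 puts T and K at R ± 11.9·n: T = (10.0, 6.39), K = (-10.0, -6.39). Equal radii place S and Z the same way about M: S = M + 11.9·n = (47.6, -52.6), Z = M − 11.9·n = (27.5, -65.3). Then |RZ| = |Z − R| = 70.9.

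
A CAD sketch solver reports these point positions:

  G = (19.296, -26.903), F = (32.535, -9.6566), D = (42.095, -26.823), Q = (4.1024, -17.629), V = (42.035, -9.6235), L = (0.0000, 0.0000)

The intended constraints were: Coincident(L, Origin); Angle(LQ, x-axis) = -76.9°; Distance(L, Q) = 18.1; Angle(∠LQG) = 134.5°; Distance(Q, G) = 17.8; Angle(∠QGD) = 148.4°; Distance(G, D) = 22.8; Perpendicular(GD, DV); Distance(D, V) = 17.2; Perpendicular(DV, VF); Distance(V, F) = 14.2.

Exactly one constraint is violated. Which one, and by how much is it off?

Distance(V, F) = 14.2 — off by 4.70.

L = (0.00, 0.00) ✓; LQ at -76.90° ✓; |LQ| = 18.10 ✓; ∠LQG = 134.5° ✓; |QG| = 17.80 ✓; ∠QGD = 148.4° ✓; |GD| = 22.80 ✓; ∠(GD, DV) = 90.00° ✓; |DV| = 17.20 ✓; ∠(DV, VF) = 90.00° ✓; |VF| = 9.500 ✗.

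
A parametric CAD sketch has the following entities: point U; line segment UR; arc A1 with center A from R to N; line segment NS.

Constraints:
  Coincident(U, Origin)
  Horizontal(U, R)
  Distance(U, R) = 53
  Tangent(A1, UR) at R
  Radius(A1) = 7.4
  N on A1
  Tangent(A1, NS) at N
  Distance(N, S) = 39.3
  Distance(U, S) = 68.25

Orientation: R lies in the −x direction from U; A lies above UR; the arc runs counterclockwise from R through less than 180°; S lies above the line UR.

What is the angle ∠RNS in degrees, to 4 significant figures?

132.3°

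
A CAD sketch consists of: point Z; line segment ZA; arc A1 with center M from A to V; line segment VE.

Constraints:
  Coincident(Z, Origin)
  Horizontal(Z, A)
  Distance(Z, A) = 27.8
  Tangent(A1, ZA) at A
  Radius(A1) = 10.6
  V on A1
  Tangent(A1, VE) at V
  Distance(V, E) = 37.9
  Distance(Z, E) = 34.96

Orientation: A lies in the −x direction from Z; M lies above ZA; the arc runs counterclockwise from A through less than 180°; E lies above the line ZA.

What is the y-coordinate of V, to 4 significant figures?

4.309

Checks: |MV| = 10.60 ✓; ∠(MV, VE) = 90.00° ✓; |VE| = 37.90 ✓; |ZE| = 34.96 ✓.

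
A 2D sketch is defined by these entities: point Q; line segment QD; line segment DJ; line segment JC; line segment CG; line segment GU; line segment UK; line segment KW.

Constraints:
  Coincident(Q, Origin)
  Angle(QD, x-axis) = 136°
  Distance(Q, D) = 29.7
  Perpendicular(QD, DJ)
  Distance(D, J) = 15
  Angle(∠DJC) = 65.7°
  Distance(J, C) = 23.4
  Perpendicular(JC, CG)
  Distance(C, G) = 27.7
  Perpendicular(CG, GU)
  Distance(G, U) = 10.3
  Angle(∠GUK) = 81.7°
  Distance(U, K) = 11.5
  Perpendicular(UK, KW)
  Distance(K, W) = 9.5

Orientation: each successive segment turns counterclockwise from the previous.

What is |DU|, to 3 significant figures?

15.6

Q is at the origin; QD runs at 136.0° with length 29.7, so D = (-21.4, 20.6). The perpendicularity gives DJ at right angles to QD, so DJ runs at -134°; with |DJ| = 15.0, J = (-31.8, 9.84). ∠DJC = 65.7° gives JC at -19.7° from the x-axis; with |JC| = 23.4, C = (-9.75, 1.95). JC is perpendicular to CG, so CG runs at 70.3°; with |CG| = 27.7, G = (-0.416, 28.0). The perpendicularity gives GU at right angles to CG, so GU runs at 160°; with |GU| = 10.3, U = (-10.1, 31.5). Then |DU| = |U − D| = 15.6.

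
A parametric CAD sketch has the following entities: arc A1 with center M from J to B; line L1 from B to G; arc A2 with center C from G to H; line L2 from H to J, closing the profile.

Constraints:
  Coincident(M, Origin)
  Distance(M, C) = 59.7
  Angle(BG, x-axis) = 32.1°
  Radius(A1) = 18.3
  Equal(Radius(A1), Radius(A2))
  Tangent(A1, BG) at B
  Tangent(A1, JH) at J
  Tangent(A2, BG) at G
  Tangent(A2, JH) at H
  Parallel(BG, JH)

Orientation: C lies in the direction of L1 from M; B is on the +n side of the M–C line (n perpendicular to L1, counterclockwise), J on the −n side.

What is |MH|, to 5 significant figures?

62.442

The slot axis is L1's direction at 32.1°, so u = (cos 32.1°, sin 32.1°) = (0.84712, 0.53140) and n = (−sin 32.1°, cos 32.1°) = (-0.53140, 0.84712). M is at the origin and C lies 59.7 along u from M, so C = 59.7·u = (50.573, 31.724). Tangency of A1 to both parallel lines with radius 18.3 puts B and J at M ± 18.3·n: B = (-9.7246, 15.502), J = (9.7246, -15.502). Equal radii place G and H the same way about C: G = C + 18.3·n = (40.849, 47.227), H = C − 18.3·n = (60.298, 16.222). Then |MH| = |H − M| = 62.442.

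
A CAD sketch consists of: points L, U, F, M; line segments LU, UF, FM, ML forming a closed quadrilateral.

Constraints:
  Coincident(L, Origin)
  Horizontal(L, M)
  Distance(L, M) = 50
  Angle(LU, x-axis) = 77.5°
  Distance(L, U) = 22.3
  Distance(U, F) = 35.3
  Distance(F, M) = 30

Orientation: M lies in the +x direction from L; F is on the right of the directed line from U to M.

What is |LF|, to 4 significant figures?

23.44

L is at the origin; L and M share the same y with |LM| = 50.0 and M in +x, so M = (50.0, 0). LU runs at 77.5° with |LU| = 22.3, so U = (4.827, 21.77). F is determined by |UF| = 35.3 and |FM| = 30.0 together: it lies at the intersection of circle(U, 35.3) and circle(M, 30.0). With |UM| = 50.15, the foot of the radical line on UM is 28.52 from U and the perpendicular offset is √(35.3² − 28.52²) = 20.80. Taking the right-of-UM solution: F = (21.49, -9.346).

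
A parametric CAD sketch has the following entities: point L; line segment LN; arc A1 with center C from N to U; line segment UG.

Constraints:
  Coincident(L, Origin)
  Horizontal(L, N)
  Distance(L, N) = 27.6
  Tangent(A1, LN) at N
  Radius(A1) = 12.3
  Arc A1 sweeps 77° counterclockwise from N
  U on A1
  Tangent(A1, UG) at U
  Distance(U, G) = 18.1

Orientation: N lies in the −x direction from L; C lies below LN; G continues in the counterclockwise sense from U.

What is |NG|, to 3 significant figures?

31.6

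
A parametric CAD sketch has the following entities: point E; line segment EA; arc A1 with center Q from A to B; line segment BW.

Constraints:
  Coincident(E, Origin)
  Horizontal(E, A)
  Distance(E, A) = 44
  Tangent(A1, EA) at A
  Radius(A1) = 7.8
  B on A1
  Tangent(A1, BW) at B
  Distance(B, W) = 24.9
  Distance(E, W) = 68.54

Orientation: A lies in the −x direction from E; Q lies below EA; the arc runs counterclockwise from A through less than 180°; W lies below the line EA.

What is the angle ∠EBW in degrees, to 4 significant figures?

126.6°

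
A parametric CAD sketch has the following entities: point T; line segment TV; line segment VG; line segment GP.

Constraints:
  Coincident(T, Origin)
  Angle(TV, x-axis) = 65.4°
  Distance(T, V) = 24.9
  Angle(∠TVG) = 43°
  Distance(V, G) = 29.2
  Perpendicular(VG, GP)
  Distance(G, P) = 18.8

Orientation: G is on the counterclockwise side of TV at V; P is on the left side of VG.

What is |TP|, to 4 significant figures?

11.14

T is at the origin; TV runs at 65.4° with length 24.9, so V = 24.9·(cos 65.4°, sin 65.4°) = (10.37, 22.64). ∠TVG = 43.0°, so VG runs at 65.4° + (180° − 43.0°) = 202.4° from the x-axis; with |VG| = 29.2, G = V + 29.2·(cos 202.4°, sin 202.4°) = (-16.63, 11.51). VG is perpendicular to GP; with |GP| = 18.8 on the left of VG, P = G + 18.8·(0.3811, -0.9245) = (-9.467, -5.869). Then |TP| = |P − T| = 11.14.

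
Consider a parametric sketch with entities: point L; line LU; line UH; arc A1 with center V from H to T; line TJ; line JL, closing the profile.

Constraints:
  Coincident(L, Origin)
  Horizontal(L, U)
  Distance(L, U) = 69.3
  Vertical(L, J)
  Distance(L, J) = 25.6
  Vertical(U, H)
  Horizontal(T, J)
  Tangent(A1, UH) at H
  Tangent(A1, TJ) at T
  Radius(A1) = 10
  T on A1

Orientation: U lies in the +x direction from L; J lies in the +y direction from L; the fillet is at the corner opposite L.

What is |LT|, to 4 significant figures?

64.59

The virtual corner opposite L is at (69.30, 25.60). A1 meets UH tangentially, so VH is at right angles to UH and since A1 is tangent to TJ there, VT ⟂ TJ, with radius 10.0, so the center V sits 10.0 in from both sides at V = (59.30, 15.60). That places the tangent points at H = (69.30, 15.60) on UH and T = (59.30, 25.60) on TJ. Then |LT| = |T − L| = 64.59.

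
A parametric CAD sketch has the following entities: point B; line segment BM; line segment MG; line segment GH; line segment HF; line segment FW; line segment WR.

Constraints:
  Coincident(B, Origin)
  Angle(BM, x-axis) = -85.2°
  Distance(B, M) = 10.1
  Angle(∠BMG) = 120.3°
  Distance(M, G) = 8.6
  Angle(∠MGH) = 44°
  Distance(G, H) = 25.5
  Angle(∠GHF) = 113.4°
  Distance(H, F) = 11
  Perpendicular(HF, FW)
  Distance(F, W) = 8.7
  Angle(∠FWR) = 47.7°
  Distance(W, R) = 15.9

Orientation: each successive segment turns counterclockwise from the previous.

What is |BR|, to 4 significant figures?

12.09

The perpendicularity gives FW at right angles to HF, so FW runs at -92.90°; with |FW| = 8.7, W = (-11.75, 1.986). ∠FWR = 47.7° gives WR at 39.40° from the x-axis; with |WR| = 15.9, R = (0.5375, 12.08). Then |BR| = |R − B| = 12.09.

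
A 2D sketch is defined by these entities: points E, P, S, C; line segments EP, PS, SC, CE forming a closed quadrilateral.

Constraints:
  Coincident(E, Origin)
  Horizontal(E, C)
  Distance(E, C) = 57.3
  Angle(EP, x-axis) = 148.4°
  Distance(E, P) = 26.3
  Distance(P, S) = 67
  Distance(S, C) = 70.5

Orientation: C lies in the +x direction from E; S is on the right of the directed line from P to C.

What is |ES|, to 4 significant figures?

47.60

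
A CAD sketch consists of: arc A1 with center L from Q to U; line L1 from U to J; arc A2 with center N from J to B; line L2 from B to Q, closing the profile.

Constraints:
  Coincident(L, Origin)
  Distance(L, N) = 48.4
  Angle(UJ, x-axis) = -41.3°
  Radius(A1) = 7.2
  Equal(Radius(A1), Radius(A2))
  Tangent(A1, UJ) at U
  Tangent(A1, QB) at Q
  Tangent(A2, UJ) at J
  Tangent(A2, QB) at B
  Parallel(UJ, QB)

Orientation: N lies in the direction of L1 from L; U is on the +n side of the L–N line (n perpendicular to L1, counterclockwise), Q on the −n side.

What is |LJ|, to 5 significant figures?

48.933

The slot axis is L1's direction at -41.3°, so u = (cos -41.3°, sin -41.3°) = (0.75126, -0.66000) and n = (−sin -41.3°, cos -41.3°) = (0.66000, 0.75126). L is at the origin and N lies 48.4 along u from L, so N = 48.4·u = (36.361, -31.944). Tangency of A1 to both parallel lines with radius 7.2 puts U and Q at L ± 7.2·n: U = (4.7520, 5.4091), Q = (-4.7520, -5.4091). Equal radii place J and B the same way about N: J = N + 7.2·n = (41.113, -26.535), B = N − 7.2·n = (31.609, -37.353). Then |LJ| = |J − L| = 48.933.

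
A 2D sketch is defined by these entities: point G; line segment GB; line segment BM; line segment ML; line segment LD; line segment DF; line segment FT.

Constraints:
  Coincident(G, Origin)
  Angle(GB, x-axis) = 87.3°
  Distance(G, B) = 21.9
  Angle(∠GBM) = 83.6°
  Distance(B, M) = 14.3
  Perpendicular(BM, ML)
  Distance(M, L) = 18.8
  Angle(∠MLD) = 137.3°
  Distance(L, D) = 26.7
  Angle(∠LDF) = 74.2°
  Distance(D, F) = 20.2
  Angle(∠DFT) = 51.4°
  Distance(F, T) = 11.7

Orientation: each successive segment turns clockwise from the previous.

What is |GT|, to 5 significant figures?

5.2665

G is at the origin; GB runs at 87.3° with length 21.9, so B = (1.0316, 21.876). ∠GBM = 83.6° gives BM at -9.1000° from the x-axis; with |BM| = 14.3, M = (15.152, 19.614). The perpendicularity gives ML at right angles to BM, so ML runs at -99.100°; with |ML| = 18.8, L = (12.178, 1.0506). ∠MLD = 137.3° gives LD at -141.80° from the x-axis; with |LD| = 26.7, D = (-8.8041, -15.461). ∠LDF = 74.2° gives DF at 112.40° from the x-axis; with |DF| = 20.2, F = (-16.502, 3.2150). ∠DFT = 51.4° gives FT at -16.200° from the x-axis; with |FT| = 11.7, T = (-5.2663, -0.049222). Then |GT| = |T − G| = 5.2665.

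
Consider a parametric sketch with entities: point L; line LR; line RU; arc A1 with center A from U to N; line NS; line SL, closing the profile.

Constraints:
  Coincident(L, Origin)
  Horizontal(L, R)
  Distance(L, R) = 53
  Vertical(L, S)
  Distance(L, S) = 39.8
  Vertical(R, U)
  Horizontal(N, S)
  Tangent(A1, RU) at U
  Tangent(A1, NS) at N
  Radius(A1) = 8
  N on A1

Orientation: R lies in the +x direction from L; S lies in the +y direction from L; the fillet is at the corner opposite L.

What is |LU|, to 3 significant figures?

61.8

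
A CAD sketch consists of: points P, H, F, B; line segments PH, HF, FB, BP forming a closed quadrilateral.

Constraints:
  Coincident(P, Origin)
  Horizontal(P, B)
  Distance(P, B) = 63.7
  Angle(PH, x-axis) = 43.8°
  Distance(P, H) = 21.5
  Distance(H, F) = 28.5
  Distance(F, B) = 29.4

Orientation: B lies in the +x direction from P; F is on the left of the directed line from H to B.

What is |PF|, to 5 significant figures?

48.215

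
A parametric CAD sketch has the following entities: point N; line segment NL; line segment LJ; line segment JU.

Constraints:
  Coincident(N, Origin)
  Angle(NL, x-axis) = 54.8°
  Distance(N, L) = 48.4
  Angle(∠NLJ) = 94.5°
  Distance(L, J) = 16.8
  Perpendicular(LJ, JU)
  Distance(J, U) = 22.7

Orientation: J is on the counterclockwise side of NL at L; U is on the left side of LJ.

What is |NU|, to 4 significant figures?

32.82

N is at the origin; NL runs at 54.8° with length 48.4, so L = 48.4·(cos 54.8°, sin 54.8°) = (27.90, 39.55). ∠NLJ = 94.5°, so LJ runs at 54.8° + (180° − 94.5°) = 140.3° from the x-axis; with |LJ| = 16.8, J = L + 16.8·(cos 140.3°, sin 140.3°) = (14.97, 50.28). LJ is perpendicular to JU; with |JU| = 22.7 on the left of LJ, U = J + 22.7·(-0.6388, -0.7694) = (0.4734, 32.82). Then |NU| = |U − N| = 32.82.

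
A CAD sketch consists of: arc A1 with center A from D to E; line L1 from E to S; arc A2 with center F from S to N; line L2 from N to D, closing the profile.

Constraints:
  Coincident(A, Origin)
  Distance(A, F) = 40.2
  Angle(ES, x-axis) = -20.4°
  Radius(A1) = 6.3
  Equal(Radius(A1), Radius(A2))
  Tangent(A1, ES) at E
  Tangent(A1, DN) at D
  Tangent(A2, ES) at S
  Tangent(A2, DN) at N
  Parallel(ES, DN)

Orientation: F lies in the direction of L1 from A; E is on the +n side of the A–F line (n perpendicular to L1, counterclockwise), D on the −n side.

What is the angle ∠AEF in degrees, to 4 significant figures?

81.09°

The slot axis is L1's direction at -20.4°, so u = (cos -20.4°, sin -20.4°) = (0.9373, -0.3486) and n = (−sin -20.4°, cos -20.4°) = (0.3486, 0.9373). A is at the origin and F lies 40.2 along u from A, so F = 40.2·u = (37.68, -14.01). Tangency of A1 to both parallel lines with radius 6.3 puts E and D at A ± 6.3·n: E = (2.196, 5.905), D = (-2.196, -5.905). Then cos ∠AEF = EA·EF / (|EA||EF|), giving 81.09°.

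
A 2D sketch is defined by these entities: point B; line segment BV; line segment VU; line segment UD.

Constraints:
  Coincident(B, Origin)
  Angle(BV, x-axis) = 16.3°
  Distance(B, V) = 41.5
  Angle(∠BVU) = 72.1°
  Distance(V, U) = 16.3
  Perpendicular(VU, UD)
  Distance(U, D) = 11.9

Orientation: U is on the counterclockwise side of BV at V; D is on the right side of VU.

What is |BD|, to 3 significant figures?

51.5

∠BVU = 72.1°, so VU runs at 16.3° + (180° − 72.1°) = 124° from the x-axis; with |VU| = 16.3, U = V + 16.3·(cos 124°, sin 124°) = (30.7, 25.1). The perpendicularity gives UD at right angles to VU; with |UD| = 11.9 on the right of VU, D = U + 11.9·(0.827, 0.562) = (40.5, 31.8). Then |BD| = |D − B| = 51.5.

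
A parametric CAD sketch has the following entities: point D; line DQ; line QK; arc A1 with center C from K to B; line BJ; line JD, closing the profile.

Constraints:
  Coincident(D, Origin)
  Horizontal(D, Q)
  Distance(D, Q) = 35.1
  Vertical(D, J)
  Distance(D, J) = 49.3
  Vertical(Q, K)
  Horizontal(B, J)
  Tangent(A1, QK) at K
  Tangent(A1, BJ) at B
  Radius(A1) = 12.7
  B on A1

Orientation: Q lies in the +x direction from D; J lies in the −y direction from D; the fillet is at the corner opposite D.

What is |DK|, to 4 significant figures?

50.71

The virtual corner opposite D is at (35.10, -49.30). The tangent condition forces CK to be normal to QK and A1 meets BJ tangentially, so CB is at right angles to BJ, with radius 12.7, so the center C sits 12.7 in from both sides at C = (22.40, -36.60). That places the tangent points at K = (35.10, -36.60) on QK and B = (22.40, -49.30) on BJ. Then |DK| = |K − D| = 50.71.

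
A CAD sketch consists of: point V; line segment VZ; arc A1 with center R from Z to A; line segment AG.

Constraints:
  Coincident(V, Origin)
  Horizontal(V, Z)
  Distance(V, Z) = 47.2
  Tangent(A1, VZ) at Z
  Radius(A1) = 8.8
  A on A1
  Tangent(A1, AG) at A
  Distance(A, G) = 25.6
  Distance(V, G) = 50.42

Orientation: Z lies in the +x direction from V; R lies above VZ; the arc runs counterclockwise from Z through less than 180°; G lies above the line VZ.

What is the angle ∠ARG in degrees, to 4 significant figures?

71.03°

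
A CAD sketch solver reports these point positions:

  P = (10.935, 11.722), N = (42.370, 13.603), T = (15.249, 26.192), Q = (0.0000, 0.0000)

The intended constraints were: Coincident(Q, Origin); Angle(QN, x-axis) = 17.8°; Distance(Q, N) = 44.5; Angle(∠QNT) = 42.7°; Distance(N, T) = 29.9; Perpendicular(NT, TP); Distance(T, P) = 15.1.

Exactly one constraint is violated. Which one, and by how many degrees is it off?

Perpendicular(NT, TP) — off by 8.30°.

Q = (0.00, 0.00) ✓; QN at 17.80° ✓; |QN| = 44.50 ✓; ∠QNT = 42.70° ✓; |NT| = 29.90 ✓; ∠(NT, TP) = 98.30° ✗; |TP| = 15.10 ✓.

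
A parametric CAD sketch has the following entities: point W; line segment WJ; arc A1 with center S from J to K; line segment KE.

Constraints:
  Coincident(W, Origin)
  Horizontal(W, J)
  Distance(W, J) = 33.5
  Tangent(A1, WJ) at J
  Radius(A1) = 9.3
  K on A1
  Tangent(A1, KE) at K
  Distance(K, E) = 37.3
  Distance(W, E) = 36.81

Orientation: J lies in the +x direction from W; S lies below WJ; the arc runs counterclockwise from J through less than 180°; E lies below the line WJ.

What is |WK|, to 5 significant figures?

25.947

W is at the origin; W and J share the same y with |WJ| = 33.5 and J on the +x side, so J = (33.500, 0.0000). The tangent condition forces SJ to be normal to WJ, so S = J + (0, -9.3) = (33.500, -9.3000). Since SK ⟂ KE (tangency), |SE| = √(9.3² + 37.3²) = 38.442 regardless of where K sits on A1. So E lies on both circle(W, 36.81) and circle(S, 38.442); the below-WJ intersection is E = (6.1319, -36.296). K is the foot of the tangent from E: K = (25.561, -4.4557).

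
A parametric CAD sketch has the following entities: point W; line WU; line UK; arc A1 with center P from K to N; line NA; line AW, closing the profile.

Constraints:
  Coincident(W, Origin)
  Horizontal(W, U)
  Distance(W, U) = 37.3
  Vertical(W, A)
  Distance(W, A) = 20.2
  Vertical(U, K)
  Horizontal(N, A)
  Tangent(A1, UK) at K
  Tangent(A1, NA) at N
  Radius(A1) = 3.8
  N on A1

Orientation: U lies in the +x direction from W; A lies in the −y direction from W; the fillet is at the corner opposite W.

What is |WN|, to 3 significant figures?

39.1

W is at the origin; W and U share the same y with |WU| = 37.3 and U on the +x side, so U = (37.3, 0.00). WA is vertical with |WA| = 20.2 and A on the −y side, so A = (0.00, -20.2). The virtual corner opposite W is at (37.3, -20.2). Tangency of A1 to UK means the radius PK is perpendicular to UK and A1 meets NA tangentially, so PN is at right angles to NA, with radius 3.8, so the center P sits 3.8 in from both sides at P = (33.5, -16.4). That places the tangent points at K = (37.3, -16.4) on UK and N = (33.5, -20.2) on NA. Then |WN| = |N − W| = 39.1.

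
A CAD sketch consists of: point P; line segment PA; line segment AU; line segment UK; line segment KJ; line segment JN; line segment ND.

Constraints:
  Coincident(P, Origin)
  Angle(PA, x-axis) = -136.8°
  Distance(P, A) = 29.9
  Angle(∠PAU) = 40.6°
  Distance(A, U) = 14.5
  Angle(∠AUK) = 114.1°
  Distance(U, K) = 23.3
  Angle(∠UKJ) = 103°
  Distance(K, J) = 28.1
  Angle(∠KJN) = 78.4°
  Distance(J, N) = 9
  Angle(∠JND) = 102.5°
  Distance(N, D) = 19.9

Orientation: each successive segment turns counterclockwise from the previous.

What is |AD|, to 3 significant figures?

22.3

P is at the origin; PA runs at -136.8° with length 29.9, so A = (-21.8, -20.5). ∠PAU = 40.6° gives AU at 2.60° from the x-axis; with |AU| = 14.5, U = (-7.31, -19.8). ∠AUK = 114.1° gives UK at 68.5° from the x-axis; with |UK| = 23.3, K = (1.23, 1.87). ∠UKJ = 103.0° gives KJ at 146° from the x-axis; with |KJ| = 28.1, J = (-21.9, 17.8). ∠KJN = 78.4° gives JN at -113° from the x-axis; with |JN| = 9.0, N = (-25.4, 9.49). ∠JND = 102.5° gives ND at -35.4° from the x-axis; with |ND| = 19.9, D = (-9.21, -2.03). Then |AD| = |D − A| = 22.3.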